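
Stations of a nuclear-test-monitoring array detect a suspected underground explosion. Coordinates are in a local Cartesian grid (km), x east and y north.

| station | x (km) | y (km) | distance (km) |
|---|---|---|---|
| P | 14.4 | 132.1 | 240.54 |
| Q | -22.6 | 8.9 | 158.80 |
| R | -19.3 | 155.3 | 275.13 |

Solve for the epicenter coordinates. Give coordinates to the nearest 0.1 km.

Circle about each station: (x − 14.4)² + (y − 132.1)² = 240.54²; (x + 22.6)² + (y − 8.9)² = 158.80²; (x + 19.3)² + (y − 155.3)² = 275.13².
Subtracting pairs of circle equations eliminates x²+y² and gives linear equations (the radical axes):
-74.0 x − 246.4 y = 15574.25
-67.4 x + 46.4 y = -11004.22
Solving the 2×2 system: x ≈ 99.2, y ≈ -93.0 km.

(99.2, -93.0)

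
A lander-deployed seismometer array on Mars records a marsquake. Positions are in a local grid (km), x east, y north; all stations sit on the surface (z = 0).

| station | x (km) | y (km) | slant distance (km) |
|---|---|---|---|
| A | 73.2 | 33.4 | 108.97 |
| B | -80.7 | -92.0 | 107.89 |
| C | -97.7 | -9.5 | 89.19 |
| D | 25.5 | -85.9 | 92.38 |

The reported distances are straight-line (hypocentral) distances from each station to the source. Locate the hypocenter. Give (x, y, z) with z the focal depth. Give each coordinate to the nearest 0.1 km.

(-17.3, -13.6, 38.4)

Each station gives a sphere (x−x_i)² + (y−y_i)² + z² = d_i² (stations at z=0).
Subtracting the A sphere from B and C: z² cancels, leaving linear equations in x and y:
-307.8 x − 250.8 y = 8736.90
-341.8 x − 85.8 y = 7081.34
Solving: x ≈ -17.304, y ≈ -13.599 km (keep extra digits for the depth step; rounded: -17.3, -13.6).
Then from the A sphere: z² = 108.97² − (x − 73.2)² − (y − 33.4)² with x = -17.304, y = -13.599, so z ≈ 38.400 ≈ 38.4 km.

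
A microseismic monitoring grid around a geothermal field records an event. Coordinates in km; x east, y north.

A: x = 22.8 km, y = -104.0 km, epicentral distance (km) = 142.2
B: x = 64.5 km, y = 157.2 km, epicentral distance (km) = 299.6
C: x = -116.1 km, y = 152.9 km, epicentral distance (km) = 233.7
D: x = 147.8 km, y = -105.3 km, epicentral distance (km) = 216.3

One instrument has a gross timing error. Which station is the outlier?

D

Solve using three stations at a time. Using A, B, C (subtract circle equations pairwise → linear system) gives (x, y) ≈ (-117.5, -80.8).
Distances from that point to each station vs reported:
  A: calculated 142.2 vs reported 142.2 → residual 0.0 km
  B: calculated 299.6 vs reported 299.6 → residual 0.0 km
  C: calculated 233.7 vs reported 233.7 → residual 0.0 km
  D: calculated 266.4 vs reported 216.3 → residual 50.1 km
A, B, C are mutually consistent (residuals ≈ 0); D is off by 50.1 km.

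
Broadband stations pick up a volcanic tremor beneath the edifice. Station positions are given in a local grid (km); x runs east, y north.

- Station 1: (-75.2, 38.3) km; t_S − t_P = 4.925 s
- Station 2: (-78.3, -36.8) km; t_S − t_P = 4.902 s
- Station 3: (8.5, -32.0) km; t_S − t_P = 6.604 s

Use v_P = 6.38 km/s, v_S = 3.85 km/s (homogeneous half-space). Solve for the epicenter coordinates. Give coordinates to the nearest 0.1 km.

Distance from S−P lag: d = Δt · v_P v_S / (v_P − v_S) = Δt · (6.38·3.85)/(6.38−3.85) ≈ 9.7087·Δt.
So d_Station 1 = 47.82, d_Station 2 = 47.59, d_Station 3 = 64.12 km.
Circle about each station: (x + 75.2)² + (y − 38.3)² = 47.82²; (x + 78.3)² + (y + 36.8)² = 47.59²; (x − 8.5)² + (y + 32.0)² = 64.12².
Subtracting pairs of circle equations eliminates x²+y² and gives linear equations (the radical axes):
-6.2 x − 150.2 y = 385.14
167.4 x − 140.6 y = -7850.30
Solving the 2×2 system: x ≈ -47.4, y ≈ -0.6 km.
Check against Station 1 (with the unrounded x, y): √((x + 75.2)²+(y − 38.3)²) = 47.82 ≈ 47.82 km. ✓

x ≈ -47.4 km, y ≈ -0.6 km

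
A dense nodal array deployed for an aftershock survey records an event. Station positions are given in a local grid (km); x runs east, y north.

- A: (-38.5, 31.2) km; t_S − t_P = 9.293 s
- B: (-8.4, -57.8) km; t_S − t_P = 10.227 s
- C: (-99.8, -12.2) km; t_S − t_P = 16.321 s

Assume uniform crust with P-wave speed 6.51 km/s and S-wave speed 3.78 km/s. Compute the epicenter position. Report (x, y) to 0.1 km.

x ≈ 44.2 km, y ≈ 17.9 km

Distance from S−P lag: d = Δt · v_P v_S / (v_P − v_S) = Δt · (6.51·3.78)/(6.51−3.78) ≈ 9.0138·Δt.
So d_A = 83.77, d_B = 92.18, d_C = 147.11 km.
Circle about each station: (x + 38.5)² + (y − 31.2)² = 83.77²; (x + 8.4)² + (y + 57.8)² = 92.18²; (x + 99.8)² + (y + 12.2)² = 147.11².
Subtracting pairs of circle equations eliminates x²+y² and gives linear equations (the radical axes):
60.2 x − 178.0 y = -524.03
-122.6 x − 86.8 y = -6970.75
Solving the 2×2 system: x ≈ 44.2, y ≈ 17.9 km.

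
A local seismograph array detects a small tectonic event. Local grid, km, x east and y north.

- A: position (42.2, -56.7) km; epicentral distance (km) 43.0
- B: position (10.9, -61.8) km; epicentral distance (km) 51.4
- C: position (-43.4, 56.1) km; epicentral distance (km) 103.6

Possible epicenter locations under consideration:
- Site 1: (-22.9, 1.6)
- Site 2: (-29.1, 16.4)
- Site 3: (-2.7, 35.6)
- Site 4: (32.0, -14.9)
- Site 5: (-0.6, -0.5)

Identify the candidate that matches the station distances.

Site 4

For each candidate, compare |candidate − station| to the reported distance:
Site 1: residuals A 44.4, B 20.4, C 45.4 → max 45.4 km
Site 2: residuals A 59.1, B 36.4, C 61.4 → max 61.4 km
Site 3: residuals A 59.6, B 46.9, C 58.0 → max 59.6 km
Site 4: residuals A 0.0, B 0.0, C 0.0 → max 0.0 km
Site 5: residuals A 27.6, B 11.0, C 32.6 → max 32.6 km
Only Site 4 has all residuals ≈ 0.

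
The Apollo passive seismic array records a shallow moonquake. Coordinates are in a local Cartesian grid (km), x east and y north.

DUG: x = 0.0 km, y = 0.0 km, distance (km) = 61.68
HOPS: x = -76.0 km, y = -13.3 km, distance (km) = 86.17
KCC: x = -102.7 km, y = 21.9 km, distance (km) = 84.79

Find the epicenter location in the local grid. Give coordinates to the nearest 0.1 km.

-25.2 km east, 56.3 km north

Circle about each station: x² + y² = 61.68²; (x + 76.0)² + (y + 13.3)² = 86.17²; (x + 102.7)² + (y − 21.9)² = 84.79².
Subtracting the DUG equation from the HOPS and KCC equations removes the quadratic terms:
-152.0 x − 26.6 y = 2332.04
-205.4 x + 43.8 y = 7641.98
Solving the 2×2 system: x ≈ -25.2, y ≈ 56.3 km.
Check against DUG (with the unrounded x, y): √(x²+y²) = 61.69 ≈ 61.68 km. ✓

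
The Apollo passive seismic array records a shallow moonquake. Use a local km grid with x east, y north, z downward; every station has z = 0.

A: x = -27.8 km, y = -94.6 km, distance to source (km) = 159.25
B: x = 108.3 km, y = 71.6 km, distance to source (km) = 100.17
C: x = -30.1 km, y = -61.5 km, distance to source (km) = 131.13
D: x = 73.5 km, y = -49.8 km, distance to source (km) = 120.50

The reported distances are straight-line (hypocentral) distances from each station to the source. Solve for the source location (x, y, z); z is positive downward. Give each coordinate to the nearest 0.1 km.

Each station gives a sphere (x−x_i)² + (y−y_i)² + z² = d_i² (stations at z=0).
Subtracting the A sphere from B and C: z² cancels, leaving linear equations in x and y:
272.2 x + 332.4 y = 22459.98
-4.6 x + 66.2 y = 3131.75
Solving: x ≈ 22.808, y ≈ 48.892 km (keep extra digits for the depth step; rounded: 22.8, 48.9).
Then from the A sphere: z² = 159.25² − (x + 27.8)² − (y + 94.6)² with x = 22.808, y = 48.892, so z ≈ 47.005 ≈ 47.0 km.

x ≈ 22.8 km, y ≈ 48.9 km, depth ≈ 47.0 km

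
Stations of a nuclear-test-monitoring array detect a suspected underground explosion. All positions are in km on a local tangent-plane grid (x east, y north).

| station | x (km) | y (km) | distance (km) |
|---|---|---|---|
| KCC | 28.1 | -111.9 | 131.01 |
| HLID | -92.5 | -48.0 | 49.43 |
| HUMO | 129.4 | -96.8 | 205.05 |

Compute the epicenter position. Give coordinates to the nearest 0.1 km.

-57.7 km east, -12.9 km north

Circle about each station: (x − 28.1)² + (y + 111.9)² = 131.01²; (x + 92.5)² + (y + 48.0)² = 49.43²; (x − 129.4)² + (y + 96.8)² = 205.05².
Subtracting the KCC equation from the HLID and HUMO equations removes the quadratic terms:
-241.2 x + 127.8 y = 12269.33
202.6 x + 30.2 y = -12078.50
Solving the 2×2 system: x ≈ -57.7, y ≈ -12.9 km.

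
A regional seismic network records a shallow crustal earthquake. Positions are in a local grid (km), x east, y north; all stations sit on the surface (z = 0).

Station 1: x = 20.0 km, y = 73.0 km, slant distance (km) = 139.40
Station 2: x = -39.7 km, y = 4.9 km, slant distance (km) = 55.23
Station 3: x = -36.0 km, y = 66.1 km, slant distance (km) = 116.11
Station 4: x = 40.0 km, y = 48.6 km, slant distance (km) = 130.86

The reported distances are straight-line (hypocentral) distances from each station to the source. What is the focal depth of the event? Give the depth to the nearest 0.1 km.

8.8 km

Each station gives a sphere (x−x_i)² + (y−y_i)² + z² = d_i² (stations at z=0).
Subtracting the Station 1 sphere from Station 2 and Station 3: z² cancels, leaving linear equations in x and y:
-119.4 x − 136.2 y = 12253.11
-112.0 x − 13.8 y = 5887.04
Solving: x ≈ -46.501, y ≈ -49.199 km (keep extra digits for the depth step; rounded: -46.5, -49.2).
Then from the Station 1 sphere: z² = 139.40² − (x − 20.0)² − (y − 73.0)² with x = -46.501, y = -49.199, so z ≈ 8.797 ≈ 8.8 km.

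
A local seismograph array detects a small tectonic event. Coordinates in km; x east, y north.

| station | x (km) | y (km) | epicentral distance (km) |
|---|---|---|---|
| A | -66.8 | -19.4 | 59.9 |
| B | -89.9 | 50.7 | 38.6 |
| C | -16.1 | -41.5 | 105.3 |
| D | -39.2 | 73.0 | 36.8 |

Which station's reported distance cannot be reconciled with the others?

C

Solve using three stations at a time. Using A, B, D (subtract circle equations pairwise → linear system) gives (x, y) ≈ (-53.1, 38.9).
Distances from that point to each station vs reported:
  A: calculated 59.9 vs reported 59.9 → residual 0.0 km
  B: calculated 38.6 vs reported 38.6 → residual 0.0 km
  C: calculated 88.5 vs reported 105.3 → residual 16.8 km
  D: calculated 36.8 vs reported 36.8 → residual 0.0 km
A, B, D are mutually consistent (residuals ≈ 0); C is off by 16.8 km.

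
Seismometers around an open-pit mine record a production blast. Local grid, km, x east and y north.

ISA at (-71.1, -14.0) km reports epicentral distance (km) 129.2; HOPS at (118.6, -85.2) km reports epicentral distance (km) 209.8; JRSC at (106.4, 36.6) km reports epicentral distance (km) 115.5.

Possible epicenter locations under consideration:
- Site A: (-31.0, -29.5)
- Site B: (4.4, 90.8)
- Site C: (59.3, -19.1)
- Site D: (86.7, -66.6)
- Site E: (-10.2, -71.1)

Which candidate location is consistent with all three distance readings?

For each candidate, compare |candidate − station| to the reported distance:
Site A: residuals ISA 86.2, HOPS 50.2, JRSC 37.0 → max 86.2 km
Site B: residuals ISA 0.0, HOPS 0.0, JRSC 0.0 → max 0.0 km
Site C: residuals ISA 1.3, HOPS 121.0, JRSC 42.6 → max 121.0 km
Site D: residuals ISA 37.1, HOPS 172.9, JRSC 10.4 → max 172.9 km
Site E: residuals ISA 45.7, HOPS 80.2, JRSC 43.2 → max 80.2 km
Only Site B has all residuals ≈ 0.

Site B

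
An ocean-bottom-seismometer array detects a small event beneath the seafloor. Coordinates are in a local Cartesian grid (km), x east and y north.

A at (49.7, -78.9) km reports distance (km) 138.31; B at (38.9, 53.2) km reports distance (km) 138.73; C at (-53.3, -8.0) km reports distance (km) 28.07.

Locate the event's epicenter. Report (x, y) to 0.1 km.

Circle about each station: (x − 49.7)² + (y + 78.9)² = 138.31²; (x − 38.9)² + (y − 53.2)² = 138.73²; (x + 53.3)² + (y + 8.0)² = 28.07².
Subtracting pairs of circle equations eliminates x²+y² and gives linear equations (the radical axes):
-21.6 x + 264.2 y = -4468.21
-206.0 x + 141.8 y = 12551.32
Solving the 2×2 system: x ≈ -76.9, y ≈ -23.2 km.

(-76.9, -23.2)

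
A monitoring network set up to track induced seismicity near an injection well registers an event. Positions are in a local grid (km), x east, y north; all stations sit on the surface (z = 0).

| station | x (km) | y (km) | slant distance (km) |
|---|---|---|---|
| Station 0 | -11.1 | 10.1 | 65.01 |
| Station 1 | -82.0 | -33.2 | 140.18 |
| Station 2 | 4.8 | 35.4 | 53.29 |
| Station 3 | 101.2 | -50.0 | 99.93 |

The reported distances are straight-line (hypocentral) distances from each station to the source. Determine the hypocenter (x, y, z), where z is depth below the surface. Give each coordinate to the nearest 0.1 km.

(41.8, 21.9, 35.9)

Each station gives a sphere (x−x_i)² + (y−y_i)² + z² = d_i² (stations at z=0).
Subtracting the Station 0 sphere from Station 1 and Station 2: z² cancels, leaving linear equations in x and y:
-141.8 x − 86.6 y = -7823.11
31.8 x + 50.6 y = 2437.46
Solving: x ≈ 41.791, y ≈ 21.907 km (keep extra digits for the depth step; rounded: 41.8, 21.9).
Then from the Station 0 sphere: z² = 65.01² − (x + 11.1)² − (y − 10.1)² with x = 41.791, y = 21.907, so z ≈ 35.909 ≈ 35.9 km.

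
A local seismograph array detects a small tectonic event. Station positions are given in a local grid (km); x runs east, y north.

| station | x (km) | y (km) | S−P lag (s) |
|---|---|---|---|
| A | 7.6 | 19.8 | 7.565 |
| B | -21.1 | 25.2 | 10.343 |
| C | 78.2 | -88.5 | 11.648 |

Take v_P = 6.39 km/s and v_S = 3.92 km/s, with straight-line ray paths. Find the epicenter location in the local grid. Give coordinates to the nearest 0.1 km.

Distance from S−P lag: d = Δt · v_P v_S / (v_P − v_S) = Δt · (6.39·3.92)/(6.39−3.92) ≈ 10.1412·Δt.
So d_A = 76.72, d_B = 104.89, d_C = 118.12 km.
Circle about each station: (x − 7.6)² + (y − 19.8)² = 76.72²; (x + 21.1)² + (y − 25.2)² = 104.89²; (x − 78.2)² + (y + 88.5)² = 118.12².
Subtracting the A equation from the B and C equations removes the quadratic terms:
-57.4 x + 10.8 y = -4485.50
141.2 x − 216.6 y = 5431.31
Solving the 2×2 system: x ≈ 83.7, y ≈ 29.5 km.
Check against A (with the unrounded x, y): √((x − 7.6)²+(y − 19.8)²) = 76.71 ≈ 76.72 km. ✓

x ≈ 83.7 km, y ≈ 29.5 km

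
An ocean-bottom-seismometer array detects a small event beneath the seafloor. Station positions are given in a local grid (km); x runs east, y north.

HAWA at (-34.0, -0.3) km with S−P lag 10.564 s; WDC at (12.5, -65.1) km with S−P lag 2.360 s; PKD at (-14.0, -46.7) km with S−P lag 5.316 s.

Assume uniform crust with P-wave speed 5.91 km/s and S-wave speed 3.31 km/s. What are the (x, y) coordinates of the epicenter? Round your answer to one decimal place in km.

25.5 km east, -53.0 km north

Distance from S−P lag: d = Δt · v_P v_S / (v_P − v_S) = Δt · (5.91·3.31)/(5.91−3.31) ≈ 7.5239·Δt.
So d_HAWA = 79.48, d_WDC = 17.76, d_PKD = 40.00 km.
Circle about each station: (x + 34.0)² + (y + 0.3)² = 79.48²; (x − 12.5)² + (y + 65.1)² = 17.76²; (x + 14.0)² + (y + 46.7)² = 40.00².
Subtracting the HAWA equation from the WDC and PKD equations removes the quadratic terms:
93.0 x − 129.6 y = 9239.82
40.0 x − 92.8 y = 5937.87
Solving the 2×2 system: x ≈ 25.5, y ≈ -53.0 km.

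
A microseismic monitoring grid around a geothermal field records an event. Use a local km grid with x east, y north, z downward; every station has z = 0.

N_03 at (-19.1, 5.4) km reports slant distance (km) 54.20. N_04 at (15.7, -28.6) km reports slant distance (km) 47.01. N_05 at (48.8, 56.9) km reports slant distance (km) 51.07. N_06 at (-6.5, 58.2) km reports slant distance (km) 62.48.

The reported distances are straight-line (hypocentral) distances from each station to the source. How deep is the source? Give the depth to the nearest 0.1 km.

z ≈ 17.4 km

Each station gives a sphere (x−x_i)² + (y−y_i)² + z² = d_i² (stations at z=0).
Subtracting the N_03 sphere from N_04 and N_05: z² cancels, leaving linear equations in x and y:
69.6 x − 68.0 y = 1398.18
135.8 x + 103.0 y = 5554.58
Solving: x ≈ 31.806, y ≈ 11.993 km (keep extra digits for the depth step; rounded: 31.8, 12.0).
Then from the N_03 sphere: z² = 54.20² − (x + 19.1)² − (y − 5.4)² with x = 31.806, y = 11.993, so z ≈ 17.400 ≈ 17.4 km.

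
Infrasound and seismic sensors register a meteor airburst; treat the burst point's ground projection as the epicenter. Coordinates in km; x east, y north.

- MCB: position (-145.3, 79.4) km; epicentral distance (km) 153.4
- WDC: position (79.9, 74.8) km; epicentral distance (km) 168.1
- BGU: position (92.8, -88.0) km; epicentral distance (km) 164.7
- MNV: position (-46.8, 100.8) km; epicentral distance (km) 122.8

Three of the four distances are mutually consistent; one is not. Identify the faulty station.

Solve using three stations at a time. Using WDC, BGU, MNV (subtract circle equations pairwise → linear system) gives (x, y) ≈ (-57.9, -21.5).
Distances from that point to each station vs reported:
  MCB: calculated 133.5 vs reported 153.4 → residual 19.9 km
  WDC: calculated 168.1 vs reported 168.1 → residual 0.0 km
  BGU: calculated 164.7 vs reported 164.7 → residual 0.0 km
  MNV: calculated 122.8 vs reported 122.8 → residual 0.0 km
WDC, BGU, MNV are mutually consistent (residuals ≈ 0); MCB is off by 19.9 km.

MCB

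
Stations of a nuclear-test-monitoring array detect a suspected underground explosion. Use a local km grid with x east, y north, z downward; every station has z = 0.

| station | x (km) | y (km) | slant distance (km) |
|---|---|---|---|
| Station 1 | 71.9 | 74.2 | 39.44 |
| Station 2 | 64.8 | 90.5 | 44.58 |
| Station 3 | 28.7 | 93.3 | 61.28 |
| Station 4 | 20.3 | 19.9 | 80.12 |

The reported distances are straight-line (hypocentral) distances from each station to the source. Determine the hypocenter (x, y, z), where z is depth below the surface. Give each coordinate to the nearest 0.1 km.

Each station gives a sphere (x−x_i)² + (y−y_i)² + z² = d_i² (stations at z=0).
Subtracting the Station 1 sphere from Station 2 and Station 3: z² cancels, leaving linear equations in x and y:
-14.2 x + 32.6 y = 1282.18
-86.4 x + 38.2 y = -3346.39
Solving: x ≈ 69.506, y ≈ 69.606 km (keep extra digits for the depth step; rounded: 69.5, 69.6).
Then from the Station 1 sphere: z² = 39.44² − (x − 71.9)² − (y − 74.2)² with x = 69.506, y = 69.606, so z ≈ 39.098 ≈ 39.1 km.

(69.5, 69.6, 39.1)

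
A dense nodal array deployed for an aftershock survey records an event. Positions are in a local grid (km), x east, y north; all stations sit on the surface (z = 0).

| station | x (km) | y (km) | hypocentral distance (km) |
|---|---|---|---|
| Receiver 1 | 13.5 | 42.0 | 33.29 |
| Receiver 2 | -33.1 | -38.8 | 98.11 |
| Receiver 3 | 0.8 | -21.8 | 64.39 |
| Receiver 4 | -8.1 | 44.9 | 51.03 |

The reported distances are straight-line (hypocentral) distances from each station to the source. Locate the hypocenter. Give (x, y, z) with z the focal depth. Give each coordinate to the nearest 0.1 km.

x ≈ 35.3 km, y ≈ 28.3 km, depth ≈ 21.1 km

Each station gives a sphere (x−x_i)² + (y−y_i)² + z² = d_i² (stations at z=0).
Subtracting the Receiver 1 sphere from Receiver 2 and Receiver 3: z² cancels, leaving linear equations in x and y:
-93.2 x − 161.6 y = -7862.55
-25.4 x − 127.6 y = -4508.22
Solving: x ≈ 35.278, y ≈ 28.308 km (keep extra digits for the depth step; rounded: 35.3, 28.3).
Then from the Receiver 1 sphere: z² = 33.29² − (x − 13.5)² − (y − 42.0)² with x = 35.278, y = 28.308, so z ≈ 21.130 ≈ 21.1 km.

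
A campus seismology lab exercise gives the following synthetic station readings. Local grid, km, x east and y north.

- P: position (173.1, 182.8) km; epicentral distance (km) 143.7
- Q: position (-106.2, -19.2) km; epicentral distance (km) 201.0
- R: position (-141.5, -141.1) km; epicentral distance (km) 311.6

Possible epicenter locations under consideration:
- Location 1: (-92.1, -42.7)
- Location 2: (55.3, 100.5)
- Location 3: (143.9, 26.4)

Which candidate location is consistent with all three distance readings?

For each candidate, compare |candidate − station| to the reported distance:
Location 1: residuals P 204.4, Q 173.6, R 201.5 → max 204.4 km
Location 2: residuals P 0.0, Q 0.0, R 0.0 → max 0.0 km
Location 3: residuals P 15.4, Q 53.2, R 19.3 → max 53.2 km
Only Location 2 has all residuals ≈ 0.

Location 2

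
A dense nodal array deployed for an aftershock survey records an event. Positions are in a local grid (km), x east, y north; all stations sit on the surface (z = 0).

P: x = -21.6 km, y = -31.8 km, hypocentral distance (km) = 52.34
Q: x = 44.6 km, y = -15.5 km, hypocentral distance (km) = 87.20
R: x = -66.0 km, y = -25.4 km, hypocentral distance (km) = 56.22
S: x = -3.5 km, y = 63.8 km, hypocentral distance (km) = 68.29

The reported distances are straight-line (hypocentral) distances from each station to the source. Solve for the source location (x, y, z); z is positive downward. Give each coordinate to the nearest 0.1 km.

Each station gives a sphere (x−x_i)² + (y−y_i)² + z² = d_i² (stations at z=0).
Subtracting the P sphere from Q and R: z² cancels, leaving linear equations in x and y:
132.4 x + 32.6 y = -4112.75
-88.8 x + 12.8 y = 3102.15
Solving: x ≈ -33.505, y ≈ 9.916 km (keep extra digits for the depth step; rounded: -33.5, 9.9).
Then from the P sphere: z² = 52.34² − (x + 21.6)² − (y + 31.8)² with x = -33.505, y = 9.916, so z ≈ 29.283 ≈ 29.3 km.

(-33.5, 9.9, 29.3)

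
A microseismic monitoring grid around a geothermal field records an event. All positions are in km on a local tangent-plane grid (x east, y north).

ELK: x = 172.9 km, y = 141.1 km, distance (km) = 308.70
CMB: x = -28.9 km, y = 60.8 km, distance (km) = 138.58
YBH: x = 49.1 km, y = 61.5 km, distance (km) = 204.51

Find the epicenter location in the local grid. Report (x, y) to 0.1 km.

-135.7 km east, 149.1 km north

Circle about each station: (x − 172.9)² + (y − 141.1)² = 308.70²; (x + 28.9)² + (y − 60.8)² = 138.58²; (x − 49.1)² + (y − 61.5)² = 204.51².
Subtracting pairs of circle equations eliminates x²+y² and gives linear equations (the radical axes):
-403.6 x − 160.6 y = 30819.50
-247.6 x − 159.2 y = 9860.79
Solving the 2×2 system: x ≈ -135.7, y ≈ 149.1 km.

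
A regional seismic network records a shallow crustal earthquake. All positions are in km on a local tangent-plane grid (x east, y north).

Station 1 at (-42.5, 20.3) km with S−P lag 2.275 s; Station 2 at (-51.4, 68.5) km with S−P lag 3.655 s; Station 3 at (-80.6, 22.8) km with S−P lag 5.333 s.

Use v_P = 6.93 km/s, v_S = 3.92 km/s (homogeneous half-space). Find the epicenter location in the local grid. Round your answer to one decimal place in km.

Distance from S−P lag: d = Δt · v_P v_S / (v_P − v_S) = Δt · (6.93·3.92)/(6.93−3.92) ≈ 9.0251·Δt.
So d_Station 1 = 20.53, d_Station 2 = 32.99, d_Station 3 = 48.13 km.
Circle about each station: (x + 42.5)² + (y − 20.3)² = 20.53²; (x + 51.4)² + (y − 68.5)² = 32.99²; (x + 80.6)² + (y − 22.8)² = 48.13².
Subtracting the Station 1 equation from the Station 2 and Station 3 equations removes the quadratic terms:
-17.8 x + 96.4 y = 4449.01
-76.2 x + 5.0 y = 2902.84
Solving the 2×2 system: x ≈ -35.5, y ≈ 39.6 km.

x ≈ -35.5 km, y ≈ 39.6 km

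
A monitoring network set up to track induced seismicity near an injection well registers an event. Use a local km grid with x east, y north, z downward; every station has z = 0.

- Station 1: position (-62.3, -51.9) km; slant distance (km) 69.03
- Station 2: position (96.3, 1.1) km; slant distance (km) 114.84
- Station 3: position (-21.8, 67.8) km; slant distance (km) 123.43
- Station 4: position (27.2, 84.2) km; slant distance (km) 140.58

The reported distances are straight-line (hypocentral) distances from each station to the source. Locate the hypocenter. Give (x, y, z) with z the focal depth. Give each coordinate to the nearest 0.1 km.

x ≈ -1.5 km, y ≈ -49.5 km, depth ≈ 32.6 km

Each station gives a sphere (x−x_i)² + (y−y_i)² + z² = d_i² (stations at z=0).
Subtracting the Station 1 sphere from Station 2 and Station 3: z² cancels, leaving linear equations in x and y:
317.2 x + 106.0 y = -5723.08
81.0 x + 239.4 y = -11972.64
Solving: x ≈ -1.500, y ≈ -49.504 km (keep extra digits for the depth step; rounded: -1.5, -49.5).
Then from the Station 1 sphere: z² = 69.03² − (x + 62.3)² − (y + 51.9)² with x = -1.500, y = -49.504, so z ≈ 32.600 ≈ 32.6 km.
Check against Station 4 (with the unrounded solution): distance 140.58 ≈ 140.58 km. ✓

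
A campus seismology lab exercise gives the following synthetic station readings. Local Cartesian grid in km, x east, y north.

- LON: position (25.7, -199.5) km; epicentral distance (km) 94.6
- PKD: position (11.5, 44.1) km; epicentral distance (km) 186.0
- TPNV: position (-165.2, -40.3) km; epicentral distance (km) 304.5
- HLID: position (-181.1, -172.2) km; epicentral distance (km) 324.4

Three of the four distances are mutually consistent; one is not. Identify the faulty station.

Solve using three stations at a time. Using PKD, TPNV, HLID (subtract circle equations pairwise → linear system) gives (x, y) ≈ (134.3, -95.9).
Distances from that point to each station vs reported:
  LON: calculated 150.1 vs reported 94.6 → residual 55.5 km
  PKD: calculated 186.2 vs reported 186.0 → residual 0.2 km
  TPNV: calculated 304.6 vs reported 304.5 → residual 0.1 km
  HLID: calculated 324.5 vs reported 324.4 → residual 0.1 km
PKD, TPNV, HLID are mutually consistent (residuals ≈ 0); LON is off by 55.5 km.

LON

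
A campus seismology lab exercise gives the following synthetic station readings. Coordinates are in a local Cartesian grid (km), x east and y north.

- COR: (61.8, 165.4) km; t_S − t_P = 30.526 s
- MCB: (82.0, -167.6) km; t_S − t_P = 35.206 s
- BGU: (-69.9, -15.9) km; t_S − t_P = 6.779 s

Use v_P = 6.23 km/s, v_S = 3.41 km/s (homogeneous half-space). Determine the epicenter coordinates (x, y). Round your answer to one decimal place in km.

-111.3 km east, 14.0 km north

Distance from S−P lag: d = Δt · v_P v_S / (v_P − v_S) = Δt · (6.23·3.41)/(6.23−3.41) ≈ 7.5334·Δt.
So d_COR = 229.97, d_MCB = 265.22, d_BGU = 51.07 km.
Circle about each station: (x − 61.8)² + (y − 165.4)² = 229.97²; (x − 82.0)² + (y + 167.6)² = 265.22²; (x + 69.9)² + (y + 15.9)² = 51.07².
Subtracting the COR equation from the MCB and BGU equations removes the quadratic terms:
40.4 x − 666.0 y = -13818.09
-263.4 x − 362.6 y = 24240.48
Solving the 2×2 system: x ≈ -111.3, y ≈ 14.0 km.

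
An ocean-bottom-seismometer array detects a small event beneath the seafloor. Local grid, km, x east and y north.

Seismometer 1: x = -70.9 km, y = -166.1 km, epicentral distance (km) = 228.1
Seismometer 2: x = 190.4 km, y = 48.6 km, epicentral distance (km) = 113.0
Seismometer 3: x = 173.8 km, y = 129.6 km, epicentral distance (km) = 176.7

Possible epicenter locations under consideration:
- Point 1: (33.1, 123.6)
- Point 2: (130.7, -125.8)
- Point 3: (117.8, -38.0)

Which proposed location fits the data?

Point 3

For each candidate, compare |candidate − station| to the reported distance:
Point 1: residuals Seismometer 1 79.7, Seismometer 2 61.3, Seismometer 3 35.9 → max 79.7 km
Point 2: residuals Seismometer 1 22.5, Seismometer 2 71.3, Seismometer 3 82.3 → max 82.3 km
Point 3: residuals Seismometer 1 0.0, Seismometer 2 0.0, Seismometer 3 0.0 → max 0.0 km
Only Point 3 has all residuals ≈ 0.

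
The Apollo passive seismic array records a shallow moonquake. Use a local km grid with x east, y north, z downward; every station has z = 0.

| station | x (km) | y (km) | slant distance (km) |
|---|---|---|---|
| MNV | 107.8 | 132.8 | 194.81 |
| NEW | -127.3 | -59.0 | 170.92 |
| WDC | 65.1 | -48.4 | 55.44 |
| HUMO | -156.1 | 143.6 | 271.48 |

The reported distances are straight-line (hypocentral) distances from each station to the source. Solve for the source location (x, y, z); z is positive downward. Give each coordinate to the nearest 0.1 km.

Each station gives a sphere (x−x_i)² + (y−y_i)² + z² = d_i² (stations at z=0).
Subtracting the MNV sphere from NEW and WDC: z² cancels, leaving linear equations in x and y:
-470.2 x − 383.6 y = -833.10
-85.4 x − 362.4 y = 12201.23
Solving: x ≈ 36.198, y ≈ -42.198 km (keep extra digits for the depth step; rounded: 36.2, -42.2).
Then from the MNV sphere: z² = 194.81² − (x − 107.8)² − (y − 132.8)² with x = 36.198, y = -42.198, so z ≈ 46.902 ≈ 46.9 km.
Check against HUMO (with the unrounded solution): distance 271.48 ≈ 271.48 km. ✓

(36.2, -42.2, 46.9)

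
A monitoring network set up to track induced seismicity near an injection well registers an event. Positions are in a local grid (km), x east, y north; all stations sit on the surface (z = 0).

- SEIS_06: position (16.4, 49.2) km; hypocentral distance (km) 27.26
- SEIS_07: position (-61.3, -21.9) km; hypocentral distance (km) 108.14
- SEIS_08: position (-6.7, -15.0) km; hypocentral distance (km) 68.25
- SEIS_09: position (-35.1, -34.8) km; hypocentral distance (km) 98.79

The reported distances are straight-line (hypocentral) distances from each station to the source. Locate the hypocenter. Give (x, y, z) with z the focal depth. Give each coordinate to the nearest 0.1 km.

x ≈ 22.9 km, y ≈ 41.1 km, depth ≈ 25.2 km

Each station gives a sphere (x−x_i)² + (y−y_i)² + z² = d_i² (stations at z=0).
Subtracting the SEIS_06 sphere from SEIS_07 and SEIS_08: z² cancels, leaving linear equations in x and y:
-155.4 x − 142.2 y = -9403.45
-46.2 x − 128.4 y = -6334.66
Solving: x ≈ 22.909, y ≈ 41.092 km (keep extra digits for the depth step; rounded: 22.9, 41.1).
Then from the SEIS_06 sphere: z² = 27.26² − (x − 16.4)² − (y − 49.2)² with x = 22.909, y = 41.092, so z ≈ 25.199 ≈ 25.2 km.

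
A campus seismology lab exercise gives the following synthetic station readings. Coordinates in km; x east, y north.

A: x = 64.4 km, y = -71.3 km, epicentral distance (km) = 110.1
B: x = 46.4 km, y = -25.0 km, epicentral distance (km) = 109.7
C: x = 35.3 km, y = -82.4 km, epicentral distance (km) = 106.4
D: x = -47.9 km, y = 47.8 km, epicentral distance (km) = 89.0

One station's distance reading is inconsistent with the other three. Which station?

A

Solve using three stations at a time. Using B, C, D (subtract circle equations pairwise → linear system) gives (x, y) ≈ (-62.2, -40.0).
Distances from that point to each station vs reported:
  A: calculated 130.4 vs reported 110.1 → residual 20.3 km
  B: calculated 109.7 vs reported 109.7 → residual 0.0 km
  C: calculated 106.4 vs reported 106.4 → residual 0.0 km
  D: calculated 88.9 vs reported 89.0 → residual 0.1 km
B, C, D are mutually consistent (residuals ≈ 0); A is off by 20.3 km.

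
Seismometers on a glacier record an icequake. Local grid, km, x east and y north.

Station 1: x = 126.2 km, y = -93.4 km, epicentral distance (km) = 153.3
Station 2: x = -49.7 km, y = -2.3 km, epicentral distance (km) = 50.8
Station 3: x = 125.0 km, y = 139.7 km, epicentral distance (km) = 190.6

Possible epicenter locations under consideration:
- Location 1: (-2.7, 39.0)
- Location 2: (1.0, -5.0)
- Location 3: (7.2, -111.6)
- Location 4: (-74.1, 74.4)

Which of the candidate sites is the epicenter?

Location 2

For each candidate, compare |candidate − station| to the reported distance:
Location 1: residuals Station 1 31.5, Station 2 11.8, Station 3 28.0 → max 31.5 km
Location 2: residuals Station 1 0.0, Station 2 0.0, Station 3 0.0 → max 0.0 km
Location 3: residuals Station 1 32.9, Station 2 72.4, Station 3 86.9 → max 86.9 km
Location 4: residuals Station 1 108.0, Station 2 29.7, Station 3 18.9 → max 108.0 km
Only Location 2 has all residuals ≈ 0.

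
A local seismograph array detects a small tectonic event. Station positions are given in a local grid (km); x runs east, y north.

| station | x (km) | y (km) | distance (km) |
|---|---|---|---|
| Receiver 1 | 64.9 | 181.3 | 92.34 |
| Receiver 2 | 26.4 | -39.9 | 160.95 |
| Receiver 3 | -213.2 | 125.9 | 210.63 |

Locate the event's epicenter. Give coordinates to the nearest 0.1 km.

Circle about each station: (x − 64.9)² + (y − 181.3)² = 92.34²; (x − 26.4)² + (y + 39.9)² = 160.95²; (x + 213.2)² + (y − 125.9)² = 210.63².
Subtracting the Receiver 1 equation from the Receiver 2 and Receiver 3 equations removes the quadratic terms:
-77.0 x − 442.4 y = -52170.96
-556.2 x − 110.8 y = -11614.97
Solving the 2×2 system: x ≈ -2.7, y ≈ 118.4 km.
Check against Receiver 1 (with the unrounded x, y): √((x − 64.9)²+(y − 181.3)²) = 92.34 ≈ 92.34 km. ✓

-2.7 km east, 118.4 km north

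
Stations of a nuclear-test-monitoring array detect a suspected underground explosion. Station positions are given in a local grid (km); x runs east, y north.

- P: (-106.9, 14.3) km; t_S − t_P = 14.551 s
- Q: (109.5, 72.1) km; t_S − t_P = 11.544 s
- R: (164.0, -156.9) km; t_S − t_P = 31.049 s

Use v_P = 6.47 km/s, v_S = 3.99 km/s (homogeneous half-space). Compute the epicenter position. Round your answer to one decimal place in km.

0.0 km east, 121.6 km north

Distance from S−P lag: d = Δt · v_P v_S / (v_P − v_S) = Δt · (6.47·3.99)/(6.47−3.99) ≈ 10.4094·Δt.
So d_P = 151.47, d_Q = 120.17, d_R = 323.20 km.
Circle about each station: (x + 106.9)² + (y − 14.3)² = 151.47²; (x − 109.5)² + (y − 72.1)² = 120.17²; (x − 164.0)² + (y + 156.9)² = 323.20².
Subtracting pairs of circle equations eliminates x²+y² and gives linear equations (the radical axes):
432.8 x + 115.6 y = 14058.89
541.8 x − 342.4 y = -41633.57
Solving the 2×2 system: x ≈ 0.0, y ≈ 121.6 km.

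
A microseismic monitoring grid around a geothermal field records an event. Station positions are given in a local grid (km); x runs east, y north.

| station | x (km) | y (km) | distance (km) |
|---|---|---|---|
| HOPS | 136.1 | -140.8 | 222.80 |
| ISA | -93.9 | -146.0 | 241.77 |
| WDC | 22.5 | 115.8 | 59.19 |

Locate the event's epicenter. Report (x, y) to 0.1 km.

x ≈ 35.7 km, y ≈ 58.1 km

Circle about each station: (x − 136.1)² + (y + 140.8)² = 222.80²; (x + 93.9)² + (y + 146.0)² = 241.77²; (x − 22.5)² + (y − 115.8)² = 59.19².
Subtracting pairs of circle equations eliminates x²+y² and gives linear equations (the radical axes):
-460.0 x − 10.4 y = -17027.53
-227.2 x + 513.2 y = 21704.42
Solving the 2×2 system: x ≈ 35.7, y ≈ 58.1 km.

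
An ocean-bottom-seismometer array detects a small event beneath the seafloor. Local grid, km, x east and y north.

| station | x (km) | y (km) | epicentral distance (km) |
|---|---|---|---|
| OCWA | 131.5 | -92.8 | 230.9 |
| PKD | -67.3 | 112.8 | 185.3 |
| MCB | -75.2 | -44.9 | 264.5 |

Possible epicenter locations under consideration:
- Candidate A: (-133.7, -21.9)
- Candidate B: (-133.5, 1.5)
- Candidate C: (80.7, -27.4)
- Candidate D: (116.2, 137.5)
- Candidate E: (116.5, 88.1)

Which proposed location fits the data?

For each candidate, compare |candidate − station| to the reported distance:
Candidate A: residuals OCWA 43.6, PKD 35.1, MCB 201.6 → max 201.6 km
Candidate B: residuals OCWA 50.4, PKD 55.8, MCB 190.0 → max 190.0 km
Candidate C: residuals OCWA 148.1, PKD 18.6, MCB 107.6 → max 148.1 km
Candidate D: residuals OCWA 0.1, PKD 0.1, MCB 0.1 → max 0.1 km
Candidate E: residuals OCWA 49.4, PKD 0.2, MCB 31.2 → max 49.4 km
Only Candidate D has all residuals ≈ 0.

Candidate D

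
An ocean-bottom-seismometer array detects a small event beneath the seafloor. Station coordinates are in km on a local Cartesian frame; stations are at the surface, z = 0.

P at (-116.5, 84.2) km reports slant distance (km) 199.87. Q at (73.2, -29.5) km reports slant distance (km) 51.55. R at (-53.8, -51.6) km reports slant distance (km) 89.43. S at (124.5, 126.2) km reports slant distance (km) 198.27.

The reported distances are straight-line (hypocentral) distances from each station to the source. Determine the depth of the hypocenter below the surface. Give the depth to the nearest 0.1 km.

Each station gives a sphere (x−x_i)² + (y−y_i)² + z² = d_i² (stations at z=0).
Subtracting the P sphere from Q and R: z² cancels, leaving linear equations in x and y:
379.4 x − 227.4 y = 22857.21
125.4 x − 271.6 y = 16845.40
Solving: x ≈ 31.899, y ≈ -47.295 km (keep extra digits for the depth step; rounded: 31.9, -47.3).
Then from the P sphere: z² = 199.87² − (x + 116.5)² − (y − 84.2)² with x = 31.899, y = -47.295, so z ≈ 25.196 ≈ 25.2 km.

z ≈ 25.2 km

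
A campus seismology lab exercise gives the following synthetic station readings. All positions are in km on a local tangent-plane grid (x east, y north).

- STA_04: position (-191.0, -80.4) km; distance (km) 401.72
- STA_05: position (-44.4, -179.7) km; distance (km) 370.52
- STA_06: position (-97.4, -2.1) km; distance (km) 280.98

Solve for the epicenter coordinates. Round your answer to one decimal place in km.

Circle about each station: (x + 191.0)² + (y + 80.4)² = 401.72²; (x + 44.4)² + (y + 179.7)² = 370.52²; (x + 97.4)² + (y + 2.1)² = 280.98².
Subtracting the STA_04 equation from the STA_05 and STA_06 equations removes the quadratic terms:
293.2 x − 198.6 y = 15412.18
187.2 x + 156.6 y = 48975.21
Solving the 2×2 system: x ≈ 146.1, y ≈ 138.1 km.

x ≈ 146.1 km, y ≈ 138.1 km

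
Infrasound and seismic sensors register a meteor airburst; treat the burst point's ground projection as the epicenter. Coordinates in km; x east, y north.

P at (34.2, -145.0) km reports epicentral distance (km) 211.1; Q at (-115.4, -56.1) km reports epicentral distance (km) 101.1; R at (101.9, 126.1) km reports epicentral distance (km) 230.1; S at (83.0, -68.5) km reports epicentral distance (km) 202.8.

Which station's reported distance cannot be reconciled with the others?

Q

Solve using three stations at a time. Using P, R, S (subtract circle equations pairwise → linear system) gives (x, y) ≈ (-100.5, 17.2).
Distances from that point to each station vs reported:
  P: calculated 210.8 vs reported 211.1 → residual 0.3 km
  Q: calculated 74.8 vs reported 101.1 → residual 26.3 km
  R: calculated 229.8 vs reported 230.1 → residual 0.3 km
  S: calculated 202.5 vs reported 202.8 → residual 0.3 km
P, R, S are mutually consistent (residuals ≈ 0); Q is off by 26.3 km.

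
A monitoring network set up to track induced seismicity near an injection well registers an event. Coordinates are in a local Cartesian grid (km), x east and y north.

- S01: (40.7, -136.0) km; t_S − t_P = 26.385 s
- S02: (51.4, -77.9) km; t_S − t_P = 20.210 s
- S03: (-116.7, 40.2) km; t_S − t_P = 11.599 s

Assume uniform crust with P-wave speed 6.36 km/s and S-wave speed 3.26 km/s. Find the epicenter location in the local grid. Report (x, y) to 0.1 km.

(-41.8, 20.0)

Distance from S−P lag: d = Δt · v_P v_S / (v_P − v_S) = Δt · (6.36·3.26)/(6.36−3.26) ≈ 6.6883·Δt.
So d_S01 = 176.47, d_S02 = 135.17, d_S03 = 77.58 km.
Circle about each station: (x − 40.7)² + (y + 136.0)² = 176.47²; (x − 51.4)² + (y + 77.9)² = 135.17²; (x + 116.7)² + (y − 40.2)² = 77.58².
Subtracting pairs of circle equations eliminates x²+y² and gives linear equations (the radical axes):
21.4 x + 116.2 y = 1428.61
-314.8 x + 352.4 y = 20205.44
Solving the 2×2 system: x ≈ -41.8, y ≈ 20.0 km.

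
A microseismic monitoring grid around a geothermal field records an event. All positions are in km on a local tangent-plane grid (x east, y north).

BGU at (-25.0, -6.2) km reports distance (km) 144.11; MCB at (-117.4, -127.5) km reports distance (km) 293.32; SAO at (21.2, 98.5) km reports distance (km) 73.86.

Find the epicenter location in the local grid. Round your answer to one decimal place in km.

(92.1, 77.8)

Circle about each station: (x + 25.0)² + (y + 6.2)² = 144.11²; (x + 117.4)² + (y + 127.5)² = 293.32²; (x − 21.2)² + (y − 98.5)² = 73.86².
Subtracting pairs of circle equations eliminates x²+y² and gives linear equations (the radical axes):
-184.8 x − 242.6 y = -35893.36
92.4 x + 209.4 y = 24800.64
Solving the 2×2 system: x ≈ 92.1, y ≈ 77.8 km.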